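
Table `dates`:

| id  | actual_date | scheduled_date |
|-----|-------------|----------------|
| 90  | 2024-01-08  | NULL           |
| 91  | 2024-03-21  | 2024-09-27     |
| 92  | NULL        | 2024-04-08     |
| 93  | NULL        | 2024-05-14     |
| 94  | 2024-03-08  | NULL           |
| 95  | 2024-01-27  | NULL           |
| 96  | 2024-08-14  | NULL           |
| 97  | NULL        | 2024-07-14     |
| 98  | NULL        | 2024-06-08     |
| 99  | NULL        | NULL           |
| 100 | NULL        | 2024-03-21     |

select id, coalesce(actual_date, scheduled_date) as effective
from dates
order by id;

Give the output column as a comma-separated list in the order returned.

id=90: actual_date=2024-01-08 → 2024-01-08
id=91: actual_date=2024-03-21 → 2024-03-21
id=92: actual_date=NULL, scheduled_date=2024-04-08 → 2024-04-08
id=93: actual_date=NULL, scheduled_date=2024-05-14 → 2024-05-14
id=94: actual_date=2024-03-08 → 2024-03-08
id=95: actual_date=2024-01-27 → 2024-01-27
id=96: actual_date=2024-08-14 → 2024-08-14
id=97: actual_date=NULL, scheduled_date=2024-07-14 → 2024-07-14
id=98: actual_date=NULL, scheduled_date=2024-06-08 → 2024-06-08
id=99: actual_date=NULL, scheduled_date=NULL (all NULL) → NULL
id=100: actual_date=NULL, scheduled_date=2024-03-21 → 2024-03-21

2024-01-08, 2024-03-21, 2024-04-08, 2024-05-14, 2024-03-08, 2024-01-27, 2024-08-14, 2024-07-14, 2024-06-08, NULL, 2024-03-21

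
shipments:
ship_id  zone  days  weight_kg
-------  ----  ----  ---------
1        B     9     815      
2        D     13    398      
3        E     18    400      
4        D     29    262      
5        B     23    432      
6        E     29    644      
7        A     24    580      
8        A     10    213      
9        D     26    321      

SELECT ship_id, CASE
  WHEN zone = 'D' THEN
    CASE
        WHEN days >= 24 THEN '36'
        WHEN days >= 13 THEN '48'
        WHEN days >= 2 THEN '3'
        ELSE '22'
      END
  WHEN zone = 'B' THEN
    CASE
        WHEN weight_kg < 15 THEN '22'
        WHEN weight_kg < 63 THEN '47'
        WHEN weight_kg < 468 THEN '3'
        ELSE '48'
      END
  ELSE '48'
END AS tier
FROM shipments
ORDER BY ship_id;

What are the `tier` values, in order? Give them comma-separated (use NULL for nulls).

ship_id=1: zone='B' → inner[ELSE] → 48
ship_id=2: zone='D' → inner[days >= 13] → 48
ship_id=3: zone='E' → outer ELSE → 48
ship_id=4: zone='D' → inner[days >= 24] → 36
ship_id=5: zone='B' → inner[weight_kg < 468] → 3
ship_id=6: zone='E' → outer ELSE → 48
ship_id=7: zone='A' → outer ELSE → 48
ship_id=8: zone='A' → outer ELSE → 48
ship_id=9: zone='D' → inner[days >= 24] → 36

48, 48, 48, 36, 3, 48, 48, 48, 36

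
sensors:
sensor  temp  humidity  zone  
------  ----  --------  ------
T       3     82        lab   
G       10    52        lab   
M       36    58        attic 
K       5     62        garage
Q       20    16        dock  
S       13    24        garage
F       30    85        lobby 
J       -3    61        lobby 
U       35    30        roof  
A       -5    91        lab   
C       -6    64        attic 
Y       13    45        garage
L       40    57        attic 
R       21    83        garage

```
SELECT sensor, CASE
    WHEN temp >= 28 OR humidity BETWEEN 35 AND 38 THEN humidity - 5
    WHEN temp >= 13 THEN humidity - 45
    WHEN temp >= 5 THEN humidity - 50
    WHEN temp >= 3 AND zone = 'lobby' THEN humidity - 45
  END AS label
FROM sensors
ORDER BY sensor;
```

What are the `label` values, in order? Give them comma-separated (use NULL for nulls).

NULL, NULL, 80, 2, NULL, 12, 52, 53, -29, 38, -21, NULL, 25, 0

sensor=A: (no match → NULL) → NULL
sensor=C: (no match → NULL) → NULL
sensor=F: temp >= 28 OR humidity BETWEEN 35 AND 38 → 80
sensor=G: temp >= 5 → 2
sensor=J: (no match → NULL) → NULL
sensor=K: temp >= 5 → 12
sensor=L: temp >= 28 OR humidity BETWEEN 35 AND 38 → 52
sensor=M: temp >= 28 OR humidity BETWEEN 35 AND 38 → 53
sensor=Q: temp >= 13 → -29
sensor=R: temp >= 13 → 38
sensor=S: temp >= 13 → -21
sensor=T: (no match → NULL) → NULL
sensor=U: temp >= 28 OR humidity BETWEEN 35 AND 38 → 25
sensor=Y: temp >= 13 → 0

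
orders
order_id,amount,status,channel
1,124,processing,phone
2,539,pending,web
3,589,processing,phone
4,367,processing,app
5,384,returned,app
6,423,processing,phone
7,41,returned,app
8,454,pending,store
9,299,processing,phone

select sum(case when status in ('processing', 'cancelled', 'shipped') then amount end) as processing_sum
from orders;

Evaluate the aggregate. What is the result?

order_id=1: ✓ → 124
order_id=2: ✗
order_id=3: ✓ → 589
order_id=4: ✓ → 367
order_id=5: ✗
order_id=6: ✓ → 423
order_id=7: ✗
order_id=8: ✗
order_id=9: ✓ → 299
processing_sum = 124 + 589 + 367 + 423 + 299 = 1802

1802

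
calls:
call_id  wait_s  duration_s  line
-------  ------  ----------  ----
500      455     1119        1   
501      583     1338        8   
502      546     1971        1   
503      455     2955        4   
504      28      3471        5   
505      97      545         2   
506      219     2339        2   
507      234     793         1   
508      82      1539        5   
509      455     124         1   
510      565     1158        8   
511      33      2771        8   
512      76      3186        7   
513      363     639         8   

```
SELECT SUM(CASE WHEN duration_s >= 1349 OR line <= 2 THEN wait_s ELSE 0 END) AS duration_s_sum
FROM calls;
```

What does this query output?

call_id=500: ✓ → 455
call_id=501: ✗
call_id=502: ✓ → 546
call_id=503: ✓ → 455
call_id=504: ✓ → 28
call_id=505: ✓ → 97
call_id=506: ✓ → 219
call_id=507: ✓ → 234
call_id=508: ✓ → 82
call_id=509: ✓ → 455
call_id=510: ✗
call_id=511: ✓ → 33
call_id=512: ✓ → 76
call_id=513: ✗
duration_s_sum = 455 + 546 + 455 + 28 + 97 + 219 + 234 + 82 + 455 + 33 + 76 = 2680

2680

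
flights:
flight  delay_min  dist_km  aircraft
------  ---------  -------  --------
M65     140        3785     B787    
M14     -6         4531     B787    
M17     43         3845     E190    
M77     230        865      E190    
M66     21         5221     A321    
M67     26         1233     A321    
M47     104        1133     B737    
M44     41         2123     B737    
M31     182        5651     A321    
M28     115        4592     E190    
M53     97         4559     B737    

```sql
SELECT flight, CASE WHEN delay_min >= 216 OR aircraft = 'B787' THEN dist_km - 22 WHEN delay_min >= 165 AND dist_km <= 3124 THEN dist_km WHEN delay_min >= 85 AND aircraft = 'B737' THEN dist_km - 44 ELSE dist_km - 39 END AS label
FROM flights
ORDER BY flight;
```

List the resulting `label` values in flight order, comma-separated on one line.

4509, 3806, 4553, 5612, 2084, 1089, 4515, 3763, 5182, 1194, 843

flight=M14: delay_min >= 216 OR aircraft = 'B787' → 4509
flight=M17: ELSE → 3806
flight=M28: ELSE → 4553
flight=M31: ELSE → 5612
flight=M44: ELSE → 2084
flight=M47: delay_min >= 85 AND aircraft = 'B737' → 1089
flight=M53: delay_min >= 85 AND aircraft = 'B737' → 4515
flight=M65: delay_min >= 216 OR aircraft = 'B787' → 3763
flight=M66: ELSE → 5182
flight=M67: ELSE → 1194
flight=M77: delay_min >= 216 OR aircraft = 'B787' → 843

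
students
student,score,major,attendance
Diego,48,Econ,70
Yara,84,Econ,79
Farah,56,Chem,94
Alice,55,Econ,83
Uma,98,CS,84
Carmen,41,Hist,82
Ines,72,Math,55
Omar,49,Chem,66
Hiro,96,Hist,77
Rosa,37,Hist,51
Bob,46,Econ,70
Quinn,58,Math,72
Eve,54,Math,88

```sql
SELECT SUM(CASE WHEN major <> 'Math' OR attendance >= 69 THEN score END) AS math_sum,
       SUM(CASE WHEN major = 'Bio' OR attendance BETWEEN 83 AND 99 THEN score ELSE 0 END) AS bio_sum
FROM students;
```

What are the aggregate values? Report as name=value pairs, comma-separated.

math_sum=722, bio_sum=263

[math_sum: major <> 'Math' OR attendance >= 69]
student=Diego: ✓ → 48
student=Yara: ✓ → 84
student=Farah: ✓ → 56
student=Alice: ✓ → 55
student=Uma: ✓ → 98
student=Carmen: ✓ → 41
student=Ines: ✗
student=Omar: ✓ → 49
student=Hiro: ✓ → 96
student=Rosa: ✓ → 37
student=Bob: ✓ → 46
student=Quinn: ✓ → 58
student=Eve: ✓ → 54
math_sum = 48 + 84 + 56 + 55 + 98 + 41 + 49 + 96 + 37 + 46 + 58 + 54 = 722
—
[bio_sum: major = 'Bio' OR attendance BETWEEN 83 AND 99]
student=Diego: ✗
student=Yara: ✗
student=Farah: ✓ → 56
student=Alice: ✓ → 55
student=Uma: ✓ → 98
student=Carmen: ✗
student=Ines: ✗
student=Omar: ✗
student=Hiro: ✗
student=Rosa: ✗
student=Bob: ✗
student=Quinn: ✗
student=Eve: ✓ → 54
bio_sum = 56 + 55 + 98 + 54 = 263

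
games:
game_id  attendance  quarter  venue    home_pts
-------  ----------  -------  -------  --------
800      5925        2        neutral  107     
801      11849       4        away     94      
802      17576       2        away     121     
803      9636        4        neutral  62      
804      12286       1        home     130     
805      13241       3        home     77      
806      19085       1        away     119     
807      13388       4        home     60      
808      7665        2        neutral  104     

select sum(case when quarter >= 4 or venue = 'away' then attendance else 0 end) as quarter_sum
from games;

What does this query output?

71534

game_id=800: ✗
game_id=801: ✓ → 11849
game_id=802: ✓ → 17576
game_id=803: ✓ → 9636
game_id=804: ✗
game_id=805: ✗
game_id=806: ✓ → 19085
game_id=807: ✓ → 13388
game_id=808: ✗
quarter_sum = 11849 + 17576 + 9636 + 19085 + 13388 = 71534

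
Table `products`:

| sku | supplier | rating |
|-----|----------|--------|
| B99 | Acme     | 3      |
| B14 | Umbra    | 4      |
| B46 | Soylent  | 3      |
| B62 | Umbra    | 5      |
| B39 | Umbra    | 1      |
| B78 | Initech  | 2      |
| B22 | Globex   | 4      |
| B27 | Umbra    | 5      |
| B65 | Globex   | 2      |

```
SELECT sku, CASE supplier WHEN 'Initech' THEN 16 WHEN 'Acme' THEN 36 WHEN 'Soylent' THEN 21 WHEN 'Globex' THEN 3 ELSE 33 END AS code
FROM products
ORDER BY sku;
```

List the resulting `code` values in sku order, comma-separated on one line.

33, 3, 33, 33, 21, 33, 3, 16, 36

sku=B14: ELSE → 33
sku=B22: supplier='Globex' → 3
sku=B27: ELSE → 33
sku=B39: ELSE → 33
sku=B46: supplier='Soylent' → 21
sku=B62: ELSE → 33
sku=B65: supplier='Globex' → 3
sku=B78: supplier='Initech' → 16
sku=B99: supplier='Acme' → 36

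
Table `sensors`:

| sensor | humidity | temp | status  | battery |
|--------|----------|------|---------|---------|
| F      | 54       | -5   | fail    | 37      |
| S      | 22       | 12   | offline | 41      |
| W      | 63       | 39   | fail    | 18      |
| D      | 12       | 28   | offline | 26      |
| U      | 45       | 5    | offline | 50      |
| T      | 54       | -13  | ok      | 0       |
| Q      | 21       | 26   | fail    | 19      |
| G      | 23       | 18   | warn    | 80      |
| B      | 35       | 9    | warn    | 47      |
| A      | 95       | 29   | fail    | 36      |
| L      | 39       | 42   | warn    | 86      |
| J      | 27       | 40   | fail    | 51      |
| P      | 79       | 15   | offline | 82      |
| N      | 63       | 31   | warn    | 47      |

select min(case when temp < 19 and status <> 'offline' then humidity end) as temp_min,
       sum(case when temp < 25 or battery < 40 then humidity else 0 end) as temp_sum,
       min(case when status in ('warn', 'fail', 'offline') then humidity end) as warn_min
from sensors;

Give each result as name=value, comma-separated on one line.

temp_min=23, temp_sum=503, warn_min=12

[temp_min: temp < 19 and status <> 'offline']
sensor=F: ✓ → 54
sensor=S: ✗
sensor=W: ✗
sensor=D: ✗
sensor=U: ✗
sensor=T: ✓ → 54
sensor=Q: ✗
sensor=G: ✓ → 23
sensor=B: ✓ → 35
sensor=A: ✗
sensor=L: ✗
sensor=J: ✗
sensor=P: ✗
sensor=N: ✗
temp_min = MIN(54, 54, 23, 35) = 23
—
[temp_sum: temp < 25 or battery < 40]
sensor=F: ✓ → 54
sensor=S: ✓ → 22
sensor=W: ✓ → 63
sensor=D: ✓ → 12
sensor=U: ✓ → 45
sensor=T: ✓ → 54
sensor=Q: ✓ → 21
sensor=G: ✓ → 23
sensor=B: ✓ → 35
sensor=A: ✓ → 95
sensor=L: ✗
sensor=J: ✗
sensor=P: ✓ → 79
sensor=N: ✗
temp_sum = 54 + 22 + 63 + 12 + 45 + 54 + 21 + 23 + 35 + 95 + 79 = 503
—
[warn_min: status in ('warn', 'fail', 'offline')]
sensor=F: ✓ → 54
sensor=S: ✓ → 22
sensor=W: ✓ → 63
sensor=D: ✓ → 12
sensor=U: ✓ → 45
sensor=T: ✗
sensor=Q: ✓ → 21
sensor=G: ✓ → 23
sensor=B: ✓ → 35
sensor=A: ✓ → 95
sensor=L: ✓ → 39
sensor=J: ✓ → 27
sensor=P: ✓ → 79
sensor=N: ✓ → 63
warn_min = MIN(54, 22, 63, 12, 45, 21, 23, 35, 95, 39, 27, 79, 63) = 12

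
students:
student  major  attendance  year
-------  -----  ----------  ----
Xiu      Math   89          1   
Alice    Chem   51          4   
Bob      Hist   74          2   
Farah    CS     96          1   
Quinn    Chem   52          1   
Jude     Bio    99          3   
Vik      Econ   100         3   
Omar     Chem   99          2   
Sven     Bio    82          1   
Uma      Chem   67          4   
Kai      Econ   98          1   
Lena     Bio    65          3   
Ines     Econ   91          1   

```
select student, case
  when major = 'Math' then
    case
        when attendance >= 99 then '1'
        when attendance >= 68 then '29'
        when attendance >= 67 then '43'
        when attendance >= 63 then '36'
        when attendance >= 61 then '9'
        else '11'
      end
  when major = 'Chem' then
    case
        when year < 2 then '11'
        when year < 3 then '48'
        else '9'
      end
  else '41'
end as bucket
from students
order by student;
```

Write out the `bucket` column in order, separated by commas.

9, 41, 41, 41, 41, 41, 41, 48, 11, 41, 9, 41, 29

student=Alice: major='Chem' → inner[ELSE] → 9
student=Bob: major='Hist' → outer ELSE → 41
student=Farah: major='CS' → outer ELSE → 41
student=Ines: major='Econ' → outer ELSE → 41
student=Jude: major='Bio' → outer ELSE → 41
student=Kai: major='Econ' → outer ELSE → 41
student=Lena: major='Bio' → outer ELSE → 41
student=Omar: major='Chem' → inner[year < 3] → 48
student=Quinn: major='Chem' → inner[year < 2] → 11
student=Sven: major='Bio' → outer ELSE → 41
student=Uma: major='Chem' → inner[ELSE] → 9
student=Vik: major='Econ' → outer ELSE → 41
student=Xiu: major='Math' → inner[attendance >= 68] → 29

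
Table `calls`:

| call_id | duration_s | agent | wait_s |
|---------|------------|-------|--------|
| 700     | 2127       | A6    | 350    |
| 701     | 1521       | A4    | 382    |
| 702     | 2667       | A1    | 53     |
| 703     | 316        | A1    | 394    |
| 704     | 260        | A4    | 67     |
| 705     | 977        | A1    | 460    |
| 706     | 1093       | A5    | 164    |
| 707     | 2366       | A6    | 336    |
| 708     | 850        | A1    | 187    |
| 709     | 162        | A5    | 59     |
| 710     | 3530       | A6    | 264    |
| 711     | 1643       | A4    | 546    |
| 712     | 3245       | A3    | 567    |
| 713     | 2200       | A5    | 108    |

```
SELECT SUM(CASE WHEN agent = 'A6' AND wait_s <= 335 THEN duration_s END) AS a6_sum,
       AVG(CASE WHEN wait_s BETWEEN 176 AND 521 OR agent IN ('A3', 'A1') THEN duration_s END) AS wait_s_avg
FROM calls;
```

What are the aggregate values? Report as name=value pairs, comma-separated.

[a6_sum: agent = 'A6' AND wait_s <= 335]
call_id=700: ✗
call_id=701: ✗
call_id=702: ✗
call_id=703: ✗
call_id=704: ✗
call_id=705: ✗
call_id=706: ✗
call_id=707: ✗
call_id=708: ✗
call_id=709: ✗
call_id=710: ✓ → 3530
call_id=711: ✗
call_id=712: ✗
call_id=713: ✗
a6_sum = 3530
—
[wait_s_avg: wait_s BETWEEN 176 AND 521 OR agent IN ('A3', 'A1')]
call_id=700: ✓ → 2127
call_id=701: ✓ → 1521
call_id=702: ✓ → 2667
call_id=703: ✓ → 316
call_id=704: ✗
call_id=705: ✓ → 977
call_id=706: ✗
call_id=707: ✓ → 2366
call_id=708: ✓ → 850
call_id=709: ✗
call_id=710: ✓ → 3530
call_id=711: ✗
call_id=712: ✓ → 3245
call_id=713: ✗
wait_s_avg = (2127 + 1521 + 2667 + 316 + 977 + 2366 + 850 + 3530 + 3245) / 9 = 1955.4444444444

a6_sum=3530, wait_s_avg=1955.4444444444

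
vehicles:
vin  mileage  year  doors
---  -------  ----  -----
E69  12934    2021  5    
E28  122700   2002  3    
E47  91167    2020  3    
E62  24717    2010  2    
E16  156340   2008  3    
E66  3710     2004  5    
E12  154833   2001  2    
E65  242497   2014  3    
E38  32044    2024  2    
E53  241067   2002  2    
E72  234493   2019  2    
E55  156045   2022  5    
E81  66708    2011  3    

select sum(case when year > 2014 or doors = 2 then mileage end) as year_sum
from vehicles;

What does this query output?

vin=E69: ✓ → 12934
vin=E28: ✗
vin=E47: ✓ → 91167
vin=E62: ✓ → 24717
vin=E16: ✗
vin=E66: ✗
vin=E12: ✓ → 154833
vin=E65: ✗
vin=E38: ✓ → 32044
vin=E53: ✓ → 241067
vin=E72: ✓ → 234493
vin=E55: ✓ → 156045
vin=E81: ✗
year_sum = 12934 + 91167 + 24717 + 154833 + 32044 + 241067 + 234493 + 156045 = 947300

947300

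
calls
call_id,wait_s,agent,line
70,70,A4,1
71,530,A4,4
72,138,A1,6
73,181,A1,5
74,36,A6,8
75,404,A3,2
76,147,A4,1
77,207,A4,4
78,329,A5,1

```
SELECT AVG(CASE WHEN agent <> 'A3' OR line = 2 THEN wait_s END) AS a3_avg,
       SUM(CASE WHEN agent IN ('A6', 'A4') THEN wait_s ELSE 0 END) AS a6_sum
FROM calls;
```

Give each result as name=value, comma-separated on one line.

a3_avg=226.8888888889, a6_sum=990

[a3_avg: agent <> 'A3' OR line = 2]
call_id=70: ✓ → 70
call_id=71: ✓ → 530
call_id=72: ✓ → 138
call_id=73: ✓ → 181
call_id=74: ✓ → 36
call_id=75: ✓ → 404
call_id=76: ✓ → 147
call_id=77: ✓ → 207
call_id=78: ✓ → 329
a3_avg = (70 + 530 + 138 + 181 + 36 + 404 + 147 + 207 + 329) / 9 = 226.8888888889
—
[a6_sum: agent IN ('A6', 'A4')]
call_id=70: ✓ → 70
call_id=71: ✓ → 530
call_id=72: ✗
call_id=73: ✗
call_id=74: ✓ → 36
call_id=75: ✗
call_id=76: ✓ → 147
call_id=77: ✓ → 207
call_id=78: ✗
a6_sum = 70 + 530 + 36 + 147 + 207 = 990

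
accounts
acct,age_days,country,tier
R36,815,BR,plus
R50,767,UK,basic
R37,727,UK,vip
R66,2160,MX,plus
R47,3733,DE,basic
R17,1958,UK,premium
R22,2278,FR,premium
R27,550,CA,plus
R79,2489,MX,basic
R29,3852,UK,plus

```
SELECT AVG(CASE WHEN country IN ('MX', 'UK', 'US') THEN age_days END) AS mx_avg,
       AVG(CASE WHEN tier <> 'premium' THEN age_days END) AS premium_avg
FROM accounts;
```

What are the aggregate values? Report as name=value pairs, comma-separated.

mx_avg=1992.1666666667, premium_avg=1886.625

[mx_avg: country IN ('MX', 'UK', 'US')]
acct=R36: ✗
acct=R50: ✓ → 767
acct=R37: ✓ → 727
acct=R66: ✓ → 2160
acct=R47: ✗
acct=R17: ✓ → 1958
acct=R22: ✗
acct=R27: ✗
acct=R79: ✓ → 2489
acct=R29: ✓ → 3852
mx_avg = (767 + 727 + 2160 + 1958 + 2489 + 3852) / 6 = 1992.1666666667
—
[premium_avg: tier <> 'premium']
acct=R36: ✓ → 815
acct=R50: ✓ → 767
acct=R37: ✓ → 727
acct=R66: ✓ → 2160
acct=R47: ✓ → 3733
acct=R17: ✗
acct=R22: ✗
acct=R27: ✓ → 550
acct=R79: ✓ → 2489
acct=R29: ✓ → 3852
premium_avg = (815 + 767 + 727 + 2160 + 3733 + 550 + 2489 + 3852) / 8 = 1886.625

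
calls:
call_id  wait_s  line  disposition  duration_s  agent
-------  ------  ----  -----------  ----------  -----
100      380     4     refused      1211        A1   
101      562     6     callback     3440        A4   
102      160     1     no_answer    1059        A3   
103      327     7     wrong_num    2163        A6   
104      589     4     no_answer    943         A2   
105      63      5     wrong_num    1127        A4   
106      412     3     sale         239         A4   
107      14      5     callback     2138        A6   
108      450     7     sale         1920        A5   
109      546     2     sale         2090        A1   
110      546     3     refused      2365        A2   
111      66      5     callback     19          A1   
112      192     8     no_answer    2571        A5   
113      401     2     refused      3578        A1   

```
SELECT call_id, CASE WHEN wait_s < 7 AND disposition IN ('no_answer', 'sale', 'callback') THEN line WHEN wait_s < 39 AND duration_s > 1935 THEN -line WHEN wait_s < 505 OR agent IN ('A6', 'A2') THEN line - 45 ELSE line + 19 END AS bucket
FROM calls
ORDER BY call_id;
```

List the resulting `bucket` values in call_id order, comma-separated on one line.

call_id=100: wait_s < 505 OR agent IN ('A6', 'A2') → -41
call_id=101: ELSE → 25
call_id=102: wait_s < 505 OR agent IN ('A6', 'A2') → -44
call_id=103: wait_s < 505 OR agent IN ('A6', 'A2') → -38
call_id=104: wait_s < 505 OR agent IN ('A6', 'A2') → -41
call_id=105: wait_s < 505 OR agent IN ('A6', 'A2') → -40
call_id=106: wait_s < 505 OR agent IN ('A6', 'A2') → -42
call_id=107: wait_s < 39 AND duration_s > 1935 → -5
call_id=108: wait_s < 505 OR agent IN ('A6', 'A2') → -38
call_id=109: ELSE → 21
call_id=110: wait_s < 505 OR agent IN ('A6', 'A2') → -42
call_id=111: wait_s < 505 OR agent IN ('A6', 'A2') → -40
call_id=112: wait_s < 505 OR agent IN ('A6', 'A2') → -37
call_id=113: wait_s < 505 OR agent IN ('A6', 'A2') → -43

-41, 25, -44, -38, -41, -40, -42, -5, -38, 21, -42, -40, -37, -43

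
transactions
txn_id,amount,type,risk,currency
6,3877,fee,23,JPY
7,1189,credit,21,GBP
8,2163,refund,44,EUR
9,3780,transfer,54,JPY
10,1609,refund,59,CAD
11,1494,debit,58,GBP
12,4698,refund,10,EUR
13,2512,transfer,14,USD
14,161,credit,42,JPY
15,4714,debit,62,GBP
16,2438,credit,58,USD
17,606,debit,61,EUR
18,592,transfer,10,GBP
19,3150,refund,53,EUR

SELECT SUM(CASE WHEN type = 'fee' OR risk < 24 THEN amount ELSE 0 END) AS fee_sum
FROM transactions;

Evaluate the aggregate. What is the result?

txn_id=6: ✓ → 3877
txn_id=7: ✓ → 1189
txn_id=8: ✗
txn_id=9: ✗
txn_id=10: ✗
txn_id=11: ✗
txn_id=12: ✓ → 4698
txn_id=13: ✓ → 2512
txn_id=14: ✗
txn_id=15: ✗
txn_id=16: ✗
txn_id=17: ✗
txn_id=18: ✓ → 592
txn_id=19: ✗
fee_sum = 3877 + 1189 + 4698 + 2512 + 592 = 12868

12868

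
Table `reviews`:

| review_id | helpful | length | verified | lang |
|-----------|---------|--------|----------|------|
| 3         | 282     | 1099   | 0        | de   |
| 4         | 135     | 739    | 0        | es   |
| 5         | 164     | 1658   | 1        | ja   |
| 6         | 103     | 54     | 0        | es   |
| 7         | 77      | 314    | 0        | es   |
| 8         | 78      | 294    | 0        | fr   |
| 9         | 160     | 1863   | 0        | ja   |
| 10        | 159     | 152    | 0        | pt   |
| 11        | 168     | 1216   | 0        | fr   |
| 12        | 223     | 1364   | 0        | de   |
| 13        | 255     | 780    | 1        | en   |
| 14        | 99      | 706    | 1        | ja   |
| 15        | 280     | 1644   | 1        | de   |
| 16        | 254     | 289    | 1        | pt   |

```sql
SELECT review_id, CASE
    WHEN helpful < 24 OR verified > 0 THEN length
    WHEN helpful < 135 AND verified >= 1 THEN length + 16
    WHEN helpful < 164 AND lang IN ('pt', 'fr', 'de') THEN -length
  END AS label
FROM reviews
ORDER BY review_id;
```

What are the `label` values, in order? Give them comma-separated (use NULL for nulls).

NULL, NULL, 1658, NULL, NULL, -294, NULL, -152, NULL, NULL, 780, 706, 1644, 289

review_id=3: (no match → NULL) → NULL
review_id=4: (no match → NULL) → NULL
review_id=5: helpful < 24 OR verified > 0 → 1658
review_id=6: (no match → NULL) → NULL
review_id=7: (no match → NULL) → NULL
review_id=8: helpful < 164 AND lang IN ('pt', 'fr', 'de') → -294
review_id=9: (no match → NULL) → NULL
review_id=10: helpful < 164 AND lang IN ('pt', 'fr', 'de') → -152
review_id=11: (no match → NULL) → NULL
review_id=12: (no match → NULL) → NULL
review_id=13: helpful < 24 OR verified > 0 → 780
review_id=14: helpful < 24 OR verified > 0 → 706
review_id=15: helpful < 24 OR verified > 0 → 1644
review_id=16: helpful < 24 OR verified > 0 → 289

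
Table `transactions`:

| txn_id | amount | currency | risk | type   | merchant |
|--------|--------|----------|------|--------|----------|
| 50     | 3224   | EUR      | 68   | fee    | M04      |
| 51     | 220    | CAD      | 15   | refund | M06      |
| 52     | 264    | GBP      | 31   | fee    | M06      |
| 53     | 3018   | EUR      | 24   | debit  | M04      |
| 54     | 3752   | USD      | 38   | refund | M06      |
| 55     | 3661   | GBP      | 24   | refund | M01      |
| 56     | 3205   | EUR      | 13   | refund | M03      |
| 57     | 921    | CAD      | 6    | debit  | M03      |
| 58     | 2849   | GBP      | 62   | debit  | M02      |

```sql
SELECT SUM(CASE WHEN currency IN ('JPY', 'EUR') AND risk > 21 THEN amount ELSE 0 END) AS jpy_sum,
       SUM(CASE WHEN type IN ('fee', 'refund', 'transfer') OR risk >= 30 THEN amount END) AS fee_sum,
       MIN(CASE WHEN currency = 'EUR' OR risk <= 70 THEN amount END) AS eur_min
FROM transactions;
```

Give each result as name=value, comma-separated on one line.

jpy_sum=6242, fee_sum=17175, eur_min=220

[jpy_sum: currency IN ('JPY', 'EUR') AND risk > 21]
txn_id=50: ✓ → 3224
txn_id=51: ✗
txn_id=52: ✗
txn_id=53: ✓ → 3018
txn_id=54: ✗
txn_id=55: ✗
txn_id=56: ✗
txn_id=57: ✗
txn_id=58: ✗
jpy_sum = 3224 + 3018 = 6242
—
[fee_sum: type IN ('fee', 'refund', 'transfer') OR risk >= 30]
txn_id=50: ✓ → 3224
txn_id=51: ✓ → 220
txn_id=52: ✓ → 264
txn_id=53: ✗
txn_id=54: ✓ → 3752
txn_id=55: ✓ → 3661
txn_id=56: ✓ → 3205
txn_id=57: ✗
txn_id=58: ✓ → 2849
fee_sum = 3224 + 220 + 264 + 3752 + 3661 + 3205 + 2849 = 17175
—
[eur_min: currency = 'EUR' OR risk <= 70]
txn_id=50: ✓ → 3224
txn_id=51: ✓ → 220
txn_id=52: ✓ → 264
txn_id=53: ✓ → 3018
txn_id=54: ✓ → 3752
txn_id=55: ✓ → 3661
txn_id=56: ✓ → 3205
txn_id=57: ✓ → 921
txn_id=58: ✓ → 2849
eur_min = MIN(3224, 220, 264, 3018, 3752, 3661, 3205, 921, 2849) = 220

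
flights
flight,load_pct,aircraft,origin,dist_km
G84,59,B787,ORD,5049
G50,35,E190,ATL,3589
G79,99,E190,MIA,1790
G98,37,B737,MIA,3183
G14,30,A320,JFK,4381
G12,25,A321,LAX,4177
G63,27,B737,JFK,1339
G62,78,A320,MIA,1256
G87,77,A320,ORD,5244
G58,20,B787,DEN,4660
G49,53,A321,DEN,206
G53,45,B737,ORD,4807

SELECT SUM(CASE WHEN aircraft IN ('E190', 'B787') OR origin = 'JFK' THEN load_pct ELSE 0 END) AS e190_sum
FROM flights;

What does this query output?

flight=G84: ✓ → 59
flight=G50: ✓ → 35
flight=G79: ✓ → 99
flight=G98: ✗
flight=G14: ✓ → 30
flight=G12: ✗
flight=G63: ✓ → 27
flight=G62: ✗
flight=G87: ✗
flight=G58: ✓ → 20
flight=G49: ✗
flight=G53: ✗
e190_sum = 59 + 35 + 99 + 30 + 27 + 20 = 270

270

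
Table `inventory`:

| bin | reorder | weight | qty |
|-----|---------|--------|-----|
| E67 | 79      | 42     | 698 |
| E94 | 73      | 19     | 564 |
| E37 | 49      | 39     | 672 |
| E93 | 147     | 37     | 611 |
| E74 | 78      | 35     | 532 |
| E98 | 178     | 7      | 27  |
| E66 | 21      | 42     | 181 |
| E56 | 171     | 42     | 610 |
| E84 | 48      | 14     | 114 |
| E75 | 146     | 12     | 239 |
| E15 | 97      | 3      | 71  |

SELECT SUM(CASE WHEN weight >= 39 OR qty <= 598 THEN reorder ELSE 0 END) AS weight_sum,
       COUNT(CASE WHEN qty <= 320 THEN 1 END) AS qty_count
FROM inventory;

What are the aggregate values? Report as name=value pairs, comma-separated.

weight_sum=940, qty_count=5

[weight_sum: weight >= 39 OR qty <= 598]
bin=E67: ✓ → 79
bin=E94: ✓ → 73
bin=E37: ✓ → 49
bin=E93: ✗
bin=E74: ✓ → 78
bin=E98: ✓ → 178
bin=E66: ✓ → 21
bin=E56: ✓ → 171
bin=E84: ✓ → 48
bin=E75: ✓ → 146
bin=E15: ✓ → 97
weight_sum = 79 + 73 + 49 + 78 + 178 + 21 + 171 + 48 + 146 + 97 = 940
—
[qty_count: qty <= 320]
bin=E67: ✗
bin=E94: ✗
bin=E37: ✗
bin=E93: ✗
bin=E74: ✗
bin=E98: ✓ → 1
bin=E66: ✓ → 1
bin=E56: ✗
bin=E84: ✓ → 1
bin=E75: ✓ → 1
bin=E15: ✓ → 1
qty_count = COUNT(1, 1, 1, 1, 1) = 5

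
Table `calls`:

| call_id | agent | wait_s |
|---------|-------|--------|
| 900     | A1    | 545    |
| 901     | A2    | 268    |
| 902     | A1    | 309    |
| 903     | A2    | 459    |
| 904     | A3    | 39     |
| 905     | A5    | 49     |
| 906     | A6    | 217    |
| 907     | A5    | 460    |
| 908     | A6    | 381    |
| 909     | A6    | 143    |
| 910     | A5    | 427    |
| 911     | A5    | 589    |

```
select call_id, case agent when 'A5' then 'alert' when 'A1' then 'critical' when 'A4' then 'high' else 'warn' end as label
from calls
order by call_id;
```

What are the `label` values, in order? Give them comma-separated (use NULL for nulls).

call_id=900: agent='A1' → critical
call_id=901: ELSE → warn
call_id=902: agent='A1' → critical
call_id=903: ELSE → warn
call_id=904: ELSE → warn
call_id=905: agent='A5' → alert
call_id=906: ELSE → warn
call_id=907: agent='A5' → alert
call_id=908: ELSE → warn
call_id=909: ELSE → warn
call_id=910: agent='A5' → alert
call_id=911: agent='A5' → alert

critical, warn, critical, warn, warn, alert, warn, alert, warn, warn, alert, alert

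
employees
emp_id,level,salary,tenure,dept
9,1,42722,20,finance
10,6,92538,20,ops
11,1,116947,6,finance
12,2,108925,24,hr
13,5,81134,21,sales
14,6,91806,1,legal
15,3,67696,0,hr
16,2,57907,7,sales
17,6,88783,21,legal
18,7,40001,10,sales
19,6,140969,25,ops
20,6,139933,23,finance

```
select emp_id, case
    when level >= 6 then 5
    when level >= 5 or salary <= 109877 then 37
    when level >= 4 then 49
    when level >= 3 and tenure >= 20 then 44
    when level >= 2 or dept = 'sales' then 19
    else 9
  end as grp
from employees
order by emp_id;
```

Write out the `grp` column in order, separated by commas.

emp_id=9: level >= 5 or salary <= 109877 → 37
emp_id=10: level >= 6 → 5
emp_id=11: ELSE → 9
emp_id=12: level >= 5 or salary <= 109877 → 37
emp_id=13: level >= 5 or salary <= 109877 → 37
emp_id=14: level >= 6 → 5
emp_id=15: level >= 5 or salary <= 109877 → 37
emp_id=16: level >= 5 or salary <= 109877 → 37
emp_id=17: level >= 6 → 5
emp_id=18: level >= 6 → 5
emp_id=19: level >= 6 → 5
emp_id=20: level >= 6 → 5

37, 5, 9, 37, 37, 5, 37, 37, 5, 5, 5, 5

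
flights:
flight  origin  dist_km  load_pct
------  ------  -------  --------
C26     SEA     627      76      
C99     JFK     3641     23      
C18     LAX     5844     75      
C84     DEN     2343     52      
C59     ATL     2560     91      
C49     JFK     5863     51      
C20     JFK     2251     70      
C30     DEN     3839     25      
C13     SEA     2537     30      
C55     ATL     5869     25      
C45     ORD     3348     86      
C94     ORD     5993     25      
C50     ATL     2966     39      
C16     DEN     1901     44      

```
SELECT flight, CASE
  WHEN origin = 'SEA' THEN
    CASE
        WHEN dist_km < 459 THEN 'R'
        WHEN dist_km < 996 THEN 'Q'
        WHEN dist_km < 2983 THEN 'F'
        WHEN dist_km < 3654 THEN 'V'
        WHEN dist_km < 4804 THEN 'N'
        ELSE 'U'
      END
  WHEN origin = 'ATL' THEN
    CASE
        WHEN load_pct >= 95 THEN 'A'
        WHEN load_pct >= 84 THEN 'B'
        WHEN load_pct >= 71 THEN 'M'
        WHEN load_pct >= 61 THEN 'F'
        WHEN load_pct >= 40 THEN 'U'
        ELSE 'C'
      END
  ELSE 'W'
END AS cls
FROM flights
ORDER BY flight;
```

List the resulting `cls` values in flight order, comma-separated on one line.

flight=C13: origin='SEA' → inner[dist_km < 2983] → F
flight=C16: origin='DEN' → outer ELSE → W
flight=C18: origin='LAX' → outer ELSE → W
flight=C20: origin='JFK' → outer ELSE → W
flight=C26: origin='SEA' → inner[dist_km < 996] → Q
flight=C30: origin='DEN' → outer ELSE → W
flight=C45: origin='ORD' → outer ELSE → W
flight=C49: origin='JFK' → outer ELSE → W
flight=C50: origin='ATL' → inner[ELSE] → C
flight=C55: origin='ATL' → inner[ELSE] → C
flight=C59: origin='ATL' → inner[load_pct >= 84] → B
flight=C84: origin='DEN' → outer ELSE → W
flight=C94: origin='ORD' → outer ELSE → W
flight=C99: origin='JFK' → outer ELSE → W

F, W, W, W, Q, W, W, W, C, C, B, W, W, W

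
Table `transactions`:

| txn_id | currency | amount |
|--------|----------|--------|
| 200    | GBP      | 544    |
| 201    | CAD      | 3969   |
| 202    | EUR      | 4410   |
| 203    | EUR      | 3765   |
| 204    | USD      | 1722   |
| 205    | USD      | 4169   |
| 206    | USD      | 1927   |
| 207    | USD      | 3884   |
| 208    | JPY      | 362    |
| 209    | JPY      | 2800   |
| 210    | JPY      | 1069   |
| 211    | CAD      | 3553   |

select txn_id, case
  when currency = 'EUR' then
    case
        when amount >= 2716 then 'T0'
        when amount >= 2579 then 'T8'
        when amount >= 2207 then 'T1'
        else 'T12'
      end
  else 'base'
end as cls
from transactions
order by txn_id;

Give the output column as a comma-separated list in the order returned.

txn_id=200: currency='GBP' → outer ELSE → base
txn_id=201: currency='CAD' → outer ELSE → base
txn_id=202: currency='EUR' → inner[amount >= 2716] → T0
txn_id=203: currency='EUR' → inner[amount >= 2716] → T0
txn_id=204: currency='USD' → outer ELSE → base
txn_id=205: currency='USD' → outer ELSE → base
txn_id=206: currency='USD' → outer ELSE → base
txn_id=207: currency='USD' → outer ELSE → base
txn_id=208: currency='JPY' → outer ELSE → base
txn_id=209: currency='JPY' → outer ELSE → base
txn_id=210: currency='JPY' → outer ELSE → base
txn_id=211: currency='CAD' → outer ELSE → base

base, base, T0, T0, base, base, base, base, base, base, base, base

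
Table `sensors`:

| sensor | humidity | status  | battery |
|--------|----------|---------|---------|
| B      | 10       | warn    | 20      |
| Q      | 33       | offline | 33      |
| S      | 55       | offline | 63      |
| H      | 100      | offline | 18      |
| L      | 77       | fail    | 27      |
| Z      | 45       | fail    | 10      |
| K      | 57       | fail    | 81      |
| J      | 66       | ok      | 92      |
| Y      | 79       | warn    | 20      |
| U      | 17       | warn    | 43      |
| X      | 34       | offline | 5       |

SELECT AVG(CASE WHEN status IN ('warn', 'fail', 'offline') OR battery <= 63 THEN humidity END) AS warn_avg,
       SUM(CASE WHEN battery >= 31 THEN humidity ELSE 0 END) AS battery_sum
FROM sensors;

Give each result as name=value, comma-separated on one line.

[warn_avg: status IN ('warn', 'fail', 'offline') OR battery <= 63]
sensor=B: ✓ → 10
sensor=Q: ✓ → 33
sensor=S: ✓ → 55
sensor=H: ✓ → 100
sensor=L: ✓ → 77
sensor=Z: ✓ → 45
sensor=K: ✓ → 57
sensor=J: ✗
sensor=Y: ✓ → 79
sensor=U: ✓ → 17
sensor=X: ✓ → 34
warn_avg = (10 + 33 + 55 + 100 + 77 + 45 + 57 + 79 + 17 + 34) / 10 = 50.7
—
[battery_sum: battery >= 31]
sensor=B: ✗
sensor=Q: ✓ → 33
sensor=S: ✓ → 55
sensor=H: ✗
sensor=L: ✗
sensor=Z: ✗
sensor=K: ✓ → 57
sensor=J: ✓ → 66
sensor=Y: ✗
sensor=U: ✓ → 17
sensor=X: ✗
battery_sum = 33 + 55 + 57 + 66 + 17 = 228

warn_avg=50.7, battery_sum=228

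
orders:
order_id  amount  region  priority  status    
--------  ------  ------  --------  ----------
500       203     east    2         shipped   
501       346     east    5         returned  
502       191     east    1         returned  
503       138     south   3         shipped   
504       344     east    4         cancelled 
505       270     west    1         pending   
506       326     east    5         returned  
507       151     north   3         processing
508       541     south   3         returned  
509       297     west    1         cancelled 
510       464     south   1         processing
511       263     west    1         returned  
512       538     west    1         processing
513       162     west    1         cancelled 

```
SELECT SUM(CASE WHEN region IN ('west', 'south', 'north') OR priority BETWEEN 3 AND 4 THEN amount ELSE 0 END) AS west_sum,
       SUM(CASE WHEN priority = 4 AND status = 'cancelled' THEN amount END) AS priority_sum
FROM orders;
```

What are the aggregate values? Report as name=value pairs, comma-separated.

west_sum=3168, priority_sum=344

[west_sum: region IN ('west', 'south', 'north') OR priority BETWEEN 3 AND 4]
order_id=500: ✗
order_id=501: ✗
order_id=502: ✗
order_id=503: ✓ → 138
order_id=504: ✓ → 344
order_id=505: ✓ → 270
order_id=506: ✗
order_id=507: ✓ → 151
order_id=508: ✓ → 541
order_id=509: ✓ → 297
order_id=510: ✓ → 464
order_id=511: ✓ → 263
order_id=512: ✓ → 538
order_id=513: ✓ → 162
west_sum = 138 + 344 + 270 + 151 + 541 + 297 + 464 + 263 + 538 + 162 = 3168
—
[priority_sum: priority = 4 AND status = 'cancelled']
order_id=500: ✗
order_id=501: ✗
order_id=502: ✗
order_id=503: ✗
order_id=504: ✓ → 344
order_id=505: ✗
order_id=506: ✗
order_id=507: ✗
order_id=508: ✗
order_id=509: ✗
order_id=510: ✗
order_id=511: ✗
order_id=512: ✗
order_id=513: ✗
priority_sum = 344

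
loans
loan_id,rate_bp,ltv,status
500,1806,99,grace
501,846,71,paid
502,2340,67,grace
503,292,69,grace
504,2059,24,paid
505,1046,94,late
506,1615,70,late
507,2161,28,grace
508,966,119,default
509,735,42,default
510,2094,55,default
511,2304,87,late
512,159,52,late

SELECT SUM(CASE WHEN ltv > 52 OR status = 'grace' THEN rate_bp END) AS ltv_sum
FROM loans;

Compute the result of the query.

loan_id=500: ✓ → 1806
loan_id=501: ✓ → 846
loan_id=502: ✓ → 2340
loan_id=503: ✓ → 292
loan_id=504: ✗
loan_id=505: ✓ → 1046
loan_id=506: ✓ → 1615
loan_id=507: ✓ → 2161
loan_id=508: ✓ → 966
loan_id=509: ✗
loan_id=510: ✓ → 2094
loan_id=511: ✓ → 2304
loan_id=512: ✗
ltv_sum = 1806 + 846 + 2340 + 292 + 1046 + 1615 + 2161 + 966 + 2094 + 2304 = 15470

15470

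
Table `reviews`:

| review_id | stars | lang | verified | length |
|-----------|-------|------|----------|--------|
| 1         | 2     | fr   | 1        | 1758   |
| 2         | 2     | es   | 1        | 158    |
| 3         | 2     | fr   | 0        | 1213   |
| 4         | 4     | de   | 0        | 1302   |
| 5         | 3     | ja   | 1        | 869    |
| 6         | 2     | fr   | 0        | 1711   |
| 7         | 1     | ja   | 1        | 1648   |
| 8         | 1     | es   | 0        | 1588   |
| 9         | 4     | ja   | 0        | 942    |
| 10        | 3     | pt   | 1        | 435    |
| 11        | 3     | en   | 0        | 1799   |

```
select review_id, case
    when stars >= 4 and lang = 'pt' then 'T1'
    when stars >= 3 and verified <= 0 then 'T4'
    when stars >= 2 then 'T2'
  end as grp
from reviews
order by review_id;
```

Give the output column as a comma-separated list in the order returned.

T2, T2, T2, T4, T2, T2, NULL, NULL, T4, T2, T4

review_id=1: stars >= 2 → T2
review_id=2: stars >= 2 → T2
review_id=3: stars >= 2 → T2
review_id=4: stars >= 3 and verified <= 0 → T4
review_id=5: stars >= 2 → T2
review_id=6: stars >= 2 → T2
review_id=7: (no match → NULL) → NULL
review_id=8: (no match → NULL) → NULL
review_id=9: stars >= 3 and verified <= 0 → T4
review_id=10: stars >= 2 → T2
review_id=11: stars >= 3 and verified <= 0 → T4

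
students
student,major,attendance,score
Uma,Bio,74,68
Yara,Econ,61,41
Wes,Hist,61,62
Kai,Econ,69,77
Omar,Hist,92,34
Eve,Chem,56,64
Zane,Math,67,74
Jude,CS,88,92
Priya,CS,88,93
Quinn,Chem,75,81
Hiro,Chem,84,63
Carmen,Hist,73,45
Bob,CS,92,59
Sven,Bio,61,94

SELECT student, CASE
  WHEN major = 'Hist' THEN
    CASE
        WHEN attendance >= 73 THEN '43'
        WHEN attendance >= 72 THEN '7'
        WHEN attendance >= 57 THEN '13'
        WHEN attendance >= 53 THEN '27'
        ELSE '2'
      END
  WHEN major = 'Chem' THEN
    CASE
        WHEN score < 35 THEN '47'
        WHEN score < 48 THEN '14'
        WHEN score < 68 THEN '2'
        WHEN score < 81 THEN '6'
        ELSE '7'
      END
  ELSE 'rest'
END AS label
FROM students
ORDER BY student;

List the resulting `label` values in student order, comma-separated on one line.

student=Bob: major='CS' → outer ELSE → rest
student=Carmen: major='Hist' → inner[attendance >= 73] → 43
student=Eve: major='Chem' → inner[score < 68] → 2
student=Hiro: major='Chem' → inner[score < 68] → 2
student=Jude: major='CS' → outer ELSE → rest
student=Kai: major='Econ' → outer ELSE → rest
student=Omar: major='Hist' → inner[attendance >= 73] → 43
student=Priya: major='CS' → outer ELSE → rest
student=Quinn: major='Chem' → inner[ELSE] → 7
student=Sven: major='Bio' → outer ELSE → rest
student=Uma: major='Bio' → outer ELSE → rest
student=Wes: major='Hist' → inner[attendance >= 57] → 13
student=Yara: major='Econ' → outer ELSE → rest
student=Zane: major='Math' → outer ELSE → rest

rest, 43, 2, 2, rest, rest, 43, rest, 7, rest, rest, 13, rest, rest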